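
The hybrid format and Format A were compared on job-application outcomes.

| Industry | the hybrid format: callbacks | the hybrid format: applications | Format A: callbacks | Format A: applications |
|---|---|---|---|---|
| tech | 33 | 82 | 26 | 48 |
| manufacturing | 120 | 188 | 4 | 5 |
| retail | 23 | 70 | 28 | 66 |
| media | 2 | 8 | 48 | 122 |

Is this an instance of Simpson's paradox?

Tech: the hybrid format 33/82 = 40.2%, Format A 26/48 = 54.2% → Format A
Manufacturing: the hybrid format 120/188 = 63.8%, Format A 4/5 = 80.0% → Format A
Retail: the hybrid format 23/70 = 32.9%, Format A 28/66 = 42.4% → Format A
Media: the hybrid format 2/8 = 25.0%, Format A 48/122 = 39.3% → Format A
Overall: the hybrid format 178/348 = 51.1%, Format A 106/241 = 44.0% → the hybrid format
Format A wins each industry group but the hybrid format wins overall — the comparison reverses. Format A's applications skew toward media, which has a lower base rate.

Yes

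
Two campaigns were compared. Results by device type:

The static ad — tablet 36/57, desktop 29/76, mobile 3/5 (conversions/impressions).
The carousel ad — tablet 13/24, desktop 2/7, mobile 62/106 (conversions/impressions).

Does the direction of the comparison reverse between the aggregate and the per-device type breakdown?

Tablet: the static ad 36/57 = 63.2%, the carousel ad 13/24 = 54.2% → the static ad
Desktop: the static ad 29/76 = 38.2%, the carousel ad 2/7 = 28.6% → the static ad
Mobile: the static ad 3/5 = 60.0%, the carousel ad 62/106 = 58.5% → the static ad
Overall: the static ad 68/138 = 49.3%, the carousel ad 77/137 = 56.2% → the carousel ad
The static ad wins each device group but the carousel ad wins overall — the comparison reverses. The static ad's impressions skew toward desktop, which has a lower base rate.

Yes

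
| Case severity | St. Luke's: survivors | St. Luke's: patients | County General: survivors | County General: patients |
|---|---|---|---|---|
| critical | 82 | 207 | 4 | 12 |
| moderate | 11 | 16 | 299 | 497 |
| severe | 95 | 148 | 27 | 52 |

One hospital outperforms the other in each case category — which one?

Critical: St. Luke's 82/207 = 39.6%, County General 4/12 = 33.3% → St. Luke's
Moderate: St. Luke's 11/16 = 68.8%, County General 299/497 = 60.2% → St. Luke's
Severe: St. Luke's 95/148 = 64.2%, County General 27/52 = 51.9% → St. Luke's
St. Luke's has the higher rate in all 3 groups.

St. Luke's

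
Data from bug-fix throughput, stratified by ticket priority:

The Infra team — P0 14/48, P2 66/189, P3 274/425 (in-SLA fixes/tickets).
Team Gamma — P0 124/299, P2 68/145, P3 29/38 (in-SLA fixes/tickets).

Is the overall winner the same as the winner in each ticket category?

P0: the Infra team 14/48 = 29.2%, Team Gamma 124/299 = 41.5% → Team Gamma
P2: the Infra team 66/189 = 34.9%, Team Gamma 68/145 = 46.9% → Team Gamma
P3: the Infra team 274/425 = 64.5%, Team Gamma 29/38 = 76.3% → Team Gamma
Overall: the Infra team 354/662 = 53.5%, Team Gamma 221/482 = 45.9% → the Infra team
Team Gamma wins each ticket group but the Infra team wins overall — the comparison reverses. Team Gamma's tickets skew toward P0, which has a lower base rate.

No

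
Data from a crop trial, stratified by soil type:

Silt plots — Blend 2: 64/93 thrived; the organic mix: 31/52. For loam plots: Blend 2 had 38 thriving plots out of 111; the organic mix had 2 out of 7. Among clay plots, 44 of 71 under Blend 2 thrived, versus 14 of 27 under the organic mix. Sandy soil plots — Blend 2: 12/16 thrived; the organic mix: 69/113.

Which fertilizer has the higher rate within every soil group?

Blend 2

Silt: Blend 2 64/93 = 68.8%, the organic mix 31/52 = 59.6% → Blend 2
Loam: Blend 2 38/111 = 34.2%, the organic mix 2/7 = 28.6% → Blend 2
Clay: Blend 2 44/71 = 62.0%, the organic mix 14/27 = 51.9% → Blend 2
Sandy soil: Blend 2 12/16 = 75.0%, the organic mix 69/113 = 61.1% → Blend 2
Blend 2 has the higher rate in all 4 groups.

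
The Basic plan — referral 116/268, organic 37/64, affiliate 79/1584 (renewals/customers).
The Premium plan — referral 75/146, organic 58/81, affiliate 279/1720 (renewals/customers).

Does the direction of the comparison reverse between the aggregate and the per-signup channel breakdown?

Referral: the Basic plan 116/268 = 43.3%, the Premium plan 75/146 = 51.4% → the Premium plan
Organic: the Basic plan 37/64 = 57.8%, the Premium plan 58/81 = 71.6% → the Premium plan
Affiliate: the Basic plan 79/1584 = 5.0%, the Premium plan 279/1720 = 16.2% → the Premium plan
Overall: the Basic plan 232/1916 = 12.1%, the Premium plan 412/1947 = 21.2% → the Premium plan
The Premium plan wins overall and in every signup group — no reversal.

No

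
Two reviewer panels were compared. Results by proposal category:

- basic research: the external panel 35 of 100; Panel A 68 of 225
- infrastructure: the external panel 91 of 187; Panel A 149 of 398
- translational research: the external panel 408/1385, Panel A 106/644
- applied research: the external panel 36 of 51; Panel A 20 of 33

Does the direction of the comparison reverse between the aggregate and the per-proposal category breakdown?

No

Basic research: the external panel 35/100 = 35.0%, Panel A 68/225 = 30.2% → the external panel
Infrastructure: the external panel 91/187 = 48.7%, Panel A 149/398 = 37.4% → the external panel
Translational research: the external panel 408/1385 = 29.5%, Panel A 106/644 = 16.5% → the external panel
Applied research: the external panel 36/51 = 70.6%, Panel A 20/33 = 60.6% → the external panel
Overall: the external panel 570/1723 = 33.1%, Panel A 343/1300 = 26.4% → the external panel
The external panel wins overall and in every proposal group — no reversal.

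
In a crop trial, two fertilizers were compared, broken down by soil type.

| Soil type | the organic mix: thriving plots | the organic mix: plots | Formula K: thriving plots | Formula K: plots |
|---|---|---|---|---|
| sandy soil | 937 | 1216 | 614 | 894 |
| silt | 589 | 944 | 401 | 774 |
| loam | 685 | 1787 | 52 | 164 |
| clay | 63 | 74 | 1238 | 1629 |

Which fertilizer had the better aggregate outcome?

Formula K

Sandy soil: the organic mix 937/1216 = 77.1%, Formula K 614/894 = 68.7% → the organic mix
Silt: the organic mix 589/944 = 62.4%, Formula K 401/774 = 51.8% → the organic mix
Loam: the organic mix 685/1787 = 38.3%, Formula K 52/164 = 31.7% → the organic mix
Clay: the organic mix 63/74 = 85.1%, Formula K 1238/1629 = 76.0% → the organic mix
Overall: the organic mix 2274/4021 = 56.6%, Formula K 2305/3461 = 66.6% → Formula K
(The organic mix wins every soil group but Formula K wins overall — the organic mix's plots skew toward the low-rate loam group.)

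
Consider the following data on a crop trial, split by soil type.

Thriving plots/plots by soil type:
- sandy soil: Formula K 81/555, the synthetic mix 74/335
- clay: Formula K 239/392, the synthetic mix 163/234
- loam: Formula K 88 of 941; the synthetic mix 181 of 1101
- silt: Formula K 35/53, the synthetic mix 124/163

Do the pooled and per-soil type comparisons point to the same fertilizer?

Sandy soil: Formula K 81/555 = 14.6%, the synthetic mix 74/335 = 22.1% → the synthetic mix
Clay: Formula K 239/392 = 61.0%, the synthetic mix 163/234 = 69.7% → the synthetic mix
Loam: Formula K 88/941 = 9.4%, the synthetic mix 181/1101 = 16.4% → the synthetic mix
Silt: Formula K 35/53 = 66.0%, the synthetic mix 124/163 = 76.1% → the synthetic mix
Overall: Formula K 443/1941 = 22.8%, the synthetic mix 542/1833 = 29.6% → the synthetic mix
The synthetic mix wins overall and in every soil group — no reversal.

Yes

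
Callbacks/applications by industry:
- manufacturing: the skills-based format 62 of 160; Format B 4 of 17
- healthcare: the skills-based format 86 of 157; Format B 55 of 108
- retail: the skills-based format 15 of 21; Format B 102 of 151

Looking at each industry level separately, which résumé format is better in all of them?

Manufacturing: the skills-based format 62/160 = 38.8%, Format B 4/17 = 23.5% → the skills-based format
Healthcare: the skills-based format 86/157 = 54.8%, Format B 55/108 = 50.9% → the skills-based format
Retail: the skills-based format 15/21 = 71.4%, Format B 102/151 = 67.5% → the skills-based format
The skills-based format has the higher rate in all 3 groups.

the skills-based format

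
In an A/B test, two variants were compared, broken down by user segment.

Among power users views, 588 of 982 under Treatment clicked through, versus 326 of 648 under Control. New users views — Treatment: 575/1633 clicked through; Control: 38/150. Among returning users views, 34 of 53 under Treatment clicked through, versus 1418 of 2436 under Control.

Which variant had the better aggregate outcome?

Power users: Treatment 588/982 = 59.9%, Control 326/648 = 50.3% → Treatment
New users: Treatment 575/1633 = 35.2%, Control 38/150 = 25.3% → Treatment
Returning users: Treatment 34/53 = 64.2%, Control 1418/2436 = 58.2% → Treatment
Overall: Treatment 1197/2668 = 44.9%, Control 1782/3234 = 55.1% → Control
(Treatment wins every user group but Control wins overall — Treatment's views skew toward the low-rate new users group.)

Control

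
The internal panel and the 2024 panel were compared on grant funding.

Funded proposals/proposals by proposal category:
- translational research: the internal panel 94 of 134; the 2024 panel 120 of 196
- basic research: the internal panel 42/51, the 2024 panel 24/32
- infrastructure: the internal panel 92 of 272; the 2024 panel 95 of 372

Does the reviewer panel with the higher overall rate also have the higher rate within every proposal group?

Translational research: the internal panel 94/134 = 70.1%, the 2024 panel 120/196 = 61.2% → the internal panel
Basic research: the internal panel 42/51 = 82.4%, the 2024 panel 24/32 = 75.0% → the internal panel
Infrastructure: the internal panel 92/272 = 33.8%, the 2024 panel 95/372 = 25.5% → the internal panel
Overall: the internal panel 228/457 = 49.9%, the 2024 panel 239/600 = 39.8% → the internal panel
The internal panel wins overall and in every proposal group — no reversal.

Yes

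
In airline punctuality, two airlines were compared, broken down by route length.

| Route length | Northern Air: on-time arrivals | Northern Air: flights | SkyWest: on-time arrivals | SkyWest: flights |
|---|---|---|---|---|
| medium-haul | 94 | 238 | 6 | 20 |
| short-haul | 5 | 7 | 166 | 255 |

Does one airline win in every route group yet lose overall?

Yes

Medium-haul: Northern Air 94/238 = 39.5%, SkyWest 6/20 = 30.0% → Northern Air
Short-haul: Northern Air 5/7 = 71.4%, SkyWest 166/255 = 65.1% → Northern Air
Overall: Northern Air 99/245 = 40.4%, SkyWest 172/275 = 62.5% → SkyWest
Northern Air wins each route group but SkyWest wins overall — the comparison reverses. Northern Air's flights skew toward medium-haul, which has a lower base rate.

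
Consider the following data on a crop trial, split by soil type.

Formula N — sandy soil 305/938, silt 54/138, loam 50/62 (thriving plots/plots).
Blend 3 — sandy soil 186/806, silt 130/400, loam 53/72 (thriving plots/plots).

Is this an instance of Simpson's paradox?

No

Sandy soil: Formula N 305/938 = 32.5%, Blend 3 186/806 = 23.1% → Formula N
Silt: Formula N 54/138 = 39.1%, Blend 3 130/400 = 32.5% → Formula N
Loam: Formula N 50/62 = 80.6%, Blend 3 53/72 = 73.6% → Formula N
Overall: Formula N 409/1138 = 35.9%, Blend 3 369/1278 = 28.9% → Formula N
Formula N wins overall and in every soil group — no reversal.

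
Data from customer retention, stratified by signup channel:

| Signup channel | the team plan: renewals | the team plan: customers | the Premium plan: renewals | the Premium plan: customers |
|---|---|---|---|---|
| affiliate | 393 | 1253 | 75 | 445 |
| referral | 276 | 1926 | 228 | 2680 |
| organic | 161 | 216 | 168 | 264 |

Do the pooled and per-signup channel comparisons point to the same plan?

Affiliate: the team plan 393/1253 = 31.4%, the Premium plan 75/445 = 16.9% → the team plan
Referral: the team plan 276/1926 = 14.3%, the Premium plan 228/2680 = 8.5% → the team plan
Organic: the team plan 161/216 = 74.5%, the Premium plan 168/264 = 63.6% → the team plan
Overall: the team plan 830/3395 = 24.4%, the Premium plan 471/3389 = 13.9% → the team plan
The team plan wins overall and in every signup group — no reversal.

Yes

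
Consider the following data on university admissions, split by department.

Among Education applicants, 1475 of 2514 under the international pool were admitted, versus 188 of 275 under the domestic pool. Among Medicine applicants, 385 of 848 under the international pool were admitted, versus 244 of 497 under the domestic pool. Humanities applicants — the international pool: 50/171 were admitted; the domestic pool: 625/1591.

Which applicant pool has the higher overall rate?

the international pool

Education: the international pool 1475/2514 = 58.7%, the domestic pool 188/275 = 68.4% → the domestic pool
Medicine: the international pool 385/848 = 45.4%, the domestic pool 244/497 = 49.1% → the domestic pool
Humanities: the international pool 50/171 = 29.2%, the domestic pool 625/1591 = 39.3% → the domestic pool
Overall: the international pool 1910/3533 = 54.1%, the domestic pool 1057/2363 = 44.7% → the international pool
(The domestic pool wins every department group but the international pool wins overall — the domestic pool's applicants skew toward the low-rate Humanities group.)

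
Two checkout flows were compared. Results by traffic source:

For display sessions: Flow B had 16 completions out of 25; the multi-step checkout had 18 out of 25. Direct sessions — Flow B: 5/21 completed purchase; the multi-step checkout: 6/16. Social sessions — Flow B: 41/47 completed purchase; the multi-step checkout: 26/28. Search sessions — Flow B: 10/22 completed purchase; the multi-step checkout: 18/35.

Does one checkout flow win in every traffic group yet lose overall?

Display: Flow B 16/25 = 64.0%, the multi-step checkout 18/25 = 72.0% → the multi-step checkout
Direct: Flow B 5/21 = 23.8%, the multi-step checkout 6/16 = 37.5% → the multi-step checkout
Social: Flow B 41/47 = 87.2%, the multi-step checkout 26/28 = 92.9% → the multi-step checkout
Search: Flow B 10/22 = 45.5%, the multi-step checkout 18/35 = 51.4% → the multi-step checkout
Overall: Flow B 72/115 = 62.6%, the multi-step checkout 68/104 = 65.4% → the multi-step checkout
The multi-step checkout wins overall and in every traffic group — no reversal.

No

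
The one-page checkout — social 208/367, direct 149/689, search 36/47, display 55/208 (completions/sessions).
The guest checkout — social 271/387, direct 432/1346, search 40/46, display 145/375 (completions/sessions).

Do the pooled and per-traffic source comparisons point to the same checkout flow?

Social: the one-page checkout 208/367 = 56.7%, the guest checkout 271/387 = 70.0% → the guest checkout
Direct: the one-page checkout 149/689 = 21.6%, the guest checkout 432/1346 = 32.1% → the guest checkout
Search: the one-page checkout 36/47 = 76.6%, the guest checkout 40/46 = 87.0% → the guest checkout
Display: the one-page checkout 55/208 = 26.4%, the guest checkout 145/375 = 38.7% → the guest checkout
Overall: the one-page checkout 448/1311 = 34.2%, the guest checkout 888/2154 = 41.2% → the guest checkout
The guest checkout wins overall and in every traffic group — no reversal.

Yes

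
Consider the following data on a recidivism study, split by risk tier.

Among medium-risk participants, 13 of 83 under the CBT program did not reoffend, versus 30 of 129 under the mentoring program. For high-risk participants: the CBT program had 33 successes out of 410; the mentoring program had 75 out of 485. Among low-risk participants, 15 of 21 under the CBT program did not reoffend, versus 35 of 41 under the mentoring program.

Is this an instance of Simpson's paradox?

Medium-risk: the CBT program 13/83 = 15.7%, the mentoring program 30/129 = 23.3% → the mentoring program
High-risk: the CBT program 33/410 = 8.0%, the mentoring program 75/485 = 15.5% → the mentoring program
Low-risk: the CBT program 15/21 = 71.4%, the mentoring program 35/41 = 85.4% → the mentoring program
Overall: the CBT program 61/514 = 11.9%, the mentoring program 140/655 = 21.4% → the mentoring program
The mentoring program wins overall and in every risk group — no reversal.

No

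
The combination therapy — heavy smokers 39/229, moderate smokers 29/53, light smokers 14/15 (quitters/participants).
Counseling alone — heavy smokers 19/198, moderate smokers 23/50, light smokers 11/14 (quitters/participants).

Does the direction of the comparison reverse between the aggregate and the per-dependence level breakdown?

No

Heavy smokers: the combination therapy 39/229 = 17.0%, counseling alone 19/198 = 9.6% → the combination therapy
Moderate smokers: the combination therapy 29/53 = 54.7%, counseling alone 23/50 = 46.0% → the combination therapy
Light smokers: the combination therapy 14/15 = 93.3%, counseling alone 11/14 = 78.6% → the combination therapy
Overall: the combination therapy 82/297 = 27.6%, counseling alone 53/262 = 20.2% → the combination therapy
The combination therapy wins overall and in every dependence group — no reversal.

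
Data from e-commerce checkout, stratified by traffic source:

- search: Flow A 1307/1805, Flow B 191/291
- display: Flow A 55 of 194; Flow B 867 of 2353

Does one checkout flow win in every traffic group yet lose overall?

Search: Flow A 1307/1805 = 72.4%, Flow B 191/291 = 65.6% → Flow A
Display: Flow A 55/194 = 28.4%, Flow B 867/2353 = 36.8% → Flow B
Overall: Flow A 1362/1999 = 68.1%, Flow B 1058/2644 = 40.0% → Flow A
Neither sweeps: Flow A wins 1 of 2 groups, Flow B wins 1. Flow A wins overall but not every group — no Simpson reversal.

No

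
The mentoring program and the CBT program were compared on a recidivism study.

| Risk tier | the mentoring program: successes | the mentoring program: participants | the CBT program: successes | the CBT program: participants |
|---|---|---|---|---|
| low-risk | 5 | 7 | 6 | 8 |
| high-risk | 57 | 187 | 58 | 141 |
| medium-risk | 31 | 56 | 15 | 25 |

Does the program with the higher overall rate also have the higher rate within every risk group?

Yes

Low-risk: the mentoring program 5/7 = 71.4%, the CBT program 6/8 = 75.0% → the CBT program
High-risk: the mentoring program 57/187 = 30.5%, the CBT program 58/141 = 41.1% → the CBT program
Medium-risk: the mentoring program 31/56 = 55.4%, the CBT program 15/25 = 60.0% → the CBT program
Overall: the mentoring program 93/250 = 37.2%, the CBT program 79/174 = 45.4% → the CBT program
The CBT program wins overall and in every risk group — no reversal.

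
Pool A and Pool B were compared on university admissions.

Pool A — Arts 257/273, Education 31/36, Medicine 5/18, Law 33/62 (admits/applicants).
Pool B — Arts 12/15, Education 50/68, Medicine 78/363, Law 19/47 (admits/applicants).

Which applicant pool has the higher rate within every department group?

Pool A

Arts: Pool A 257/273 = 94.1%, Pool B 12/15 = 80.0% → Pool A
Education: Pool A 31/36 = 86.1%, Pool B 50/68 = 73.5% → Pool A
Medicine: Pool A 5/18 = 27.8%, Pool B 78/363 = 21.5% → Pool A
Law: Pool A 33/62 = 53.2%, Pool B 19/47 = 40.4% → Pool A
Pool A has the higher rate in all 4 groups.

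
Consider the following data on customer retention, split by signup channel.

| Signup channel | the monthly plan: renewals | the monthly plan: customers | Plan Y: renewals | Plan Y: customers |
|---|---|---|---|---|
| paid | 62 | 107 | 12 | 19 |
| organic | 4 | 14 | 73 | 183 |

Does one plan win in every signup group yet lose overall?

Paid: the monthly plan 62/107 = 57.9%, Plan Y 12/19 = 63.2% → Plan Y
Organic: the monthly plan 4/14 = 28.6%, Plan Y 73/183 = 39.9% → Plan Y
Overall: the monthly plan 66/121 = 54.5%, Plan Y 85/202 = 42.1% → the monthly plan
Plan Y wins each signup group but the monthly plan wins overall — the comparison reverses. Plan Y's customers skew toward organic, which has a lower base rate.

Yes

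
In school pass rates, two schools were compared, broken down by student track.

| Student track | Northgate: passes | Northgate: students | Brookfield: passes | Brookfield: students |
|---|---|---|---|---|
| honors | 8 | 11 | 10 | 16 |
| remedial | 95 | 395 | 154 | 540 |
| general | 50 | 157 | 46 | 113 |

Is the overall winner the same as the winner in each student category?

No

Honors: Northgate 8/11 = 72.7%, Brookfield 10/16 = 62.5% → Northgate
Remedial: Northgate 95/395 = 24.1%, Brookfield 154/540 = 28.5% → Brookfield
General: Northgate 50/157 = 31.8%, Brookfield 46/113 = 40.7% → Brookfield
Overall: Northgate 153/563 = 27.2%, Brookfield 210/669 = 31.4% → Brookfield
Neither sweeps: Northgate wins 1 of 3 groups, Brookfield wins 2. Brookfield wins overall but not every group — no Simpson reversal.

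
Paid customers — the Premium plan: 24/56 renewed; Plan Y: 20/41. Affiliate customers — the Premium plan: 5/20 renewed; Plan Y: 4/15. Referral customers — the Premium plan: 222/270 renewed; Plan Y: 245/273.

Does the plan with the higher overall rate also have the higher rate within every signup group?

Yes

Paid: the Premium plan 24/56 = 42.9%, Plan Y 20/41 = 48.8% → Plan Y
Affiliate: the Premium plan 5/20 = 25.0%, Plan Y 4/15 = 26.7% → Plan Y
Referral: the Premium plan 222/270 = 82.2%, Plan Y 245/273 = 89.7% → Plan Y
Overall: the Premium plan 251/346 = 72.5%, Plan Y 269/329 = 81.8% → Plan Y
Plan Y wins overall and in every signup group — no reversal.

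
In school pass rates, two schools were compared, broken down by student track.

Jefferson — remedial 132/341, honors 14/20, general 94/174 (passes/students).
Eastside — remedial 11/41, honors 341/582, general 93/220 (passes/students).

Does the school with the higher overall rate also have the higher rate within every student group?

No

Remedial: Jefferson 132/341 = 38.7%, Eastside 11/41 = 26.8% → Jefferson
Honors: Jefferson 14/20 = 70.0%, Eastside 341/582 = 58.6% → Jefferson
General: Jefferson 94/174 = 54.0%, Eastside 93/220 = 42.3% → Jefferson
Overall: Jefferson 240/535 = 44.9%, Eastside 445/843 = 52.8% → Eastside
Jefferson wins each student group but Eastside wins overall — the comparison reverses. Jefferson's students skew toward remedial, which has a lower base rate.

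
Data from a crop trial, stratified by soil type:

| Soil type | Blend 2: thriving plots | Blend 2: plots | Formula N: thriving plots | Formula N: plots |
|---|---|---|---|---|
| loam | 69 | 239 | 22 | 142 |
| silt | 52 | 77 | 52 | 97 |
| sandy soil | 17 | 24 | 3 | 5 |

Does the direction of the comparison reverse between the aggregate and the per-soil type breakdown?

No

Loam: Blend 2 69/239 = 28.9%, Formula N 22/142 = 15.5% → Blend 2
Silt: Blend 2 52/77 = 67.5%, Formula N 52/97 = 53.6% → Blend 2
Sandy soil: Blend 2 17/24 = 70.8%, Formula N 3/5 = 60.0% → Blend 2
Overall: Blend 2 138/340 = 40.6%, Formula N 77/244 = 31.6% → Blend 2
Blend 2 wins overall and in every soil group — no reversal.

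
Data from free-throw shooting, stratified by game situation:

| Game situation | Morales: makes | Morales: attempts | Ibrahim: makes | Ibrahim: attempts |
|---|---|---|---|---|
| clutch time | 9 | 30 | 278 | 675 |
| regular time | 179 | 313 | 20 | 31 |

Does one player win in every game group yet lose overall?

Yes

Clutch time: Morales 9/30 = 30.0%, Ibrahim 278/675 = 41.2% → Ibrahim
Regular time: Morales 179/313 = 57.2%, Ibrahim 20/31 = 64.5% → Ibrahim
Overall: Morales 188/343 = 54.8%, Ibrahim 298/706 = 42.2% → Morales
Ibrahim wins each game group but Morales wins overall — the comparison reverses. Ibrahim's attempts skew toward clutch time, which has a lower base rate.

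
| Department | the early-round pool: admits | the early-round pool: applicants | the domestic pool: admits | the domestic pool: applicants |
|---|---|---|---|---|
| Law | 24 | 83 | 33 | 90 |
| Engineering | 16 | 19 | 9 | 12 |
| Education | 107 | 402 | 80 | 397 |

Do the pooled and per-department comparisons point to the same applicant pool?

Law: the early-round pool 24/83 = 28.9%, the domestic pool 33/90 = 36.7% → the domestic pool
Engineering: the early-round pool 16/19 = 84.2%, the domestic pool 9/12 = 75.0% → the early-round pool
Education: the early-round pool 107/402 = 26.6%, the domestic pool 80/397 = 20.2% → the early-round pool
Overall: the early-round pool 147/504 = 29.2%, the domestic pool 122/499 = 24.4% → the early-round pool
Neither sweeps: the early-round pool wins 2 of 3 groups, the domestic pool wins 1. The early-round pool wins overall but not every group — no Simpson reversal.

No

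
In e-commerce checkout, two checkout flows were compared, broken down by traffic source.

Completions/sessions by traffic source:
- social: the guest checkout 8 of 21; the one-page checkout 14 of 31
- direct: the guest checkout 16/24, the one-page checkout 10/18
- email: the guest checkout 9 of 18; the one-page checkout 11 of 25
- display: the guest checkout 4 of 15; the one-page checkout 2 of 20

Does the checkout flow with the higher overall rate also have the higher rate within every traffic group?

Social: the guest checkout 8/21 = 38.1%, the one-page checkout 14/31 = 45.2% → the one-page checkout
Direct: the guest checkout 16/24 = 66.7%, the one-page checkout 10/18 = 55.6% → the guest checkout
Email: the guest checkout 9/18 = 50.0%, the one-page checkout 11/25 = 44.0% → the guest checkout
Display: the guest checkout 4/15 = 26.7%, the one-page checkout 2/20 = 10.0% → the guest checkout
Overall: the guest checkout 37/78 = 47.4%, the one-page checkout 37/94 = 39.4% → the guest checkout
Neither sweeps: the guest checkout wins 3 of 4 groups, the one-page checkout wins 1. The guest checkout wins overall but not every group — no Simpson reversal.

No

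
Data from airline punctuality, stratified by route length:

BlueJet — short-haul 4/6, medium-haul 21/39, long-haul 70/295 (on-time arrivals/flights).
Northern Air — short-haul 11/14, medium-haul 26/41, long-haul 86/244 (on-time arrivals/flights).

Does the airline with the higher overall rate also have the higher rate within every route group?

Yes

Short-haul: BlueJet 4/6 = 66.7%, Northern Air 11/14 = 78.6% → Northern Air
Medium-haul: BlueJet 21/39 = 53.8%, Northern Air 26/41 = 63.4% → Northern Air
Long-haul: BlueJet 70/295 = 23.7%, Northern Air 86/244 = 35.2% → Northern Air
Overall: BlueJet 95/340 = 27.9%, Northern Air 123/299 = 41.1% → Northern Air
Northern Air wins overall and in every route group — no reversal.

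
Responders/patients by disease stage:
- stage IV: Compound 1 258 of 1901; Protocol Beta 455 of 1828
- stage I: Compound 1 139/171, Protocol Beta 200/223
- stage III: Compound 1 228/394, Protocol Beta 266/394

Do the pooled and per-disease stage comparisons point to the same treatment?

Stage IV: Compound 1 258/1901 = 13.6%, Protocol Beta 455/1828 = 24.9% → Protocol Beta
Stage I: Compound 1 139/171 = 81.3%, Protocol Beta 200/223 = 89.7% → Protocol Beta
Stage III: Compound 1 228/394 = 57.9%, Protocol Beta 266/394 = 67.5% → Protocol Beta
Overall: Compound 1 625/2466 = 25.3%, Protocol Beta 921/2445 = 37.7% → Protocol Beta
Protocol Beta wins overall and in every disease group — no reversal.

Yes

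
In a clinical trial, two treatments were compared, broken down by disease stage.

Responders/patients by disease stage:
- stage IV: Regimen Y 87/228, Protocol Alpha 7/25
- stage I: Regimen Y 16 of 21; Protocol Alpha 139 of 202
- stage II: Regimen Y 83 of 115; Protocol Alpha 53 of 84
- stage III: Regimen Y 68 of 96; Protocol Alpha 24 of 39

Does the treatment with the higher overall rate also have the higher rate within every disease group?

No

Stage IV: Regimen Y 87/228 = 38.2%, Protocol Alpha 7/25 = 28.0% → Regimen Y
Stage I: Regimen Y 16/21 = 76.2%, Protocol Alpha 139/202 = 68.8% → Regimen Y
Stage II: Regimen Y 83/115 = 72.2%, Protocol Alpha 53/84 = 63.1% → Regimen Y
Stage III: Regimen Y 68/96 = 70.8%, Protocol Alpha 24/39 = 61.5% → Regimen Y
Overall: Regimen Y 254/460 = 55.2%, Protocol Alpha 223/350 = 63.7% → Protocol Alpha
Regimen Y wins each disease group but Protocol Alpha wins overall — the comparison reverses. Regimen Y's patients skew toward stage IV, which has a lower base rate.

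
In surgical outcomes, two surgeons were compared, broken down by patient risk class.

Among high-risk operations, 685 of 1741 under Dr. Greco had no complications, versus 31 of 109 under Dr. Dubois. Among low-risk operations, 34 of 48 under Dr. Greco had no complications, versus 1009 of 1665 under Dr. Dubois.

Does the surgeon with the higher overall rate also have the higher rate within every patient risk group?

High-risk: Dr. Greco 685/1741 = 39.3%, Dr. Dubois 31/109 = 28.4% → Dr. Greco
Low-risk: Dr. Greco 34/48 = 70.8%, Dr. Dubois 1009/1665 = 60.6% → Dr. Greco
Overall: Dr. Greco 719/1789 = 40.2%, Dr. Dubois 1040/1774 = 58.6% → Dr. Dubois
Dr. Greco wins each patient risk group but Dr. Dubois wins overall — the comparison reverses. Dr. Greco's operations skew toward high-risk, which has a lower base rate.

No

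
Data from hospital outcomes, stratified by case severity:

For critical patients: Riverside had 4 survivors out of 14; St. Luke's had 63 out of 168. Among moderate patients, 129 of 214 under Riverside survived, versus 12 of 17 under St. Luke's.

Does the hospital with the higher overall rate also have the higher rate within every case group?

No

Critical: Riverside 4/14 = 28.6%, St. Luke's 63/168 = 37.5% → St. Luke's
Moderate: Riverside 129/214 = 60.3%, St. Luke's 12/17 = 70.6% → St. Luke's
Overall: Riverside 133/228 = 58.3%, St. Luke's 75/185 = 40.5% → Riverside
St. Luke's wins each case group but Riverside wins overall — the comparison reverses. St. Luke's's patients skew toward critical, which has a lower base rate.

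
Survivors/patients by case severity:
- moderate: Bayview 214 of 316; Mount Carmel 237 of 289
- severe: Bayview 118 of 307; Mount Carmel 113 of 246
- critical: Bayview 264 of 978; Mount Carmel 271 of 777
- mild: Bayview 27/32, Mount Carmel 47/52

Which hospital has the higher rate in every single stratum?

Mount Carmel

Moderate: Bayview 214/316 = 67.7%, Mount Carmel 237/289 = 82.0% → Mount Carmel
Severe: Bayview 118/307 = 38.4%, Mount Carmel 113/246 = 45.9% → Mount Carmel
Critical: Bayview 264/978 = 27.0%, Mount Carmel 271/777 = 34.9% → Mount Carmel
Mild: Bayview 27/32 = 84.4%, Mount Carmel 47/52 = 90.4% → Mount Carmel
Mount Carmel has the higher rate in all 4 groups.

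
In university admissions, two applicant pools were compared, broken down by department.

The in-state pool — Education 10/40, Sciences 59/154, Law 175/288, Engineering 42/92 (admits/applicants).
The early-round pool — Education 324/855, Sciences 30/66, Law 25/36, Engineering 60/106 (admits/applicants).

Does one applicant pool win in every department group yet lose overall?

Yes

Education: the in-state pool 10/40 = 25.0%, the early-round pool 324/855 = 37.9% → the early-round pool
Sciences: the in-state pool 59/154 = 38.3%, the early-round pool 30/66 = 45.5% → the early-round pool
Law: the in-state pool 175/288 = 60.8%, the early-round pool 25/36 = 69.4% → the early-round pool
Engineering: the in-state pool 42/92 = 45.7%, the early-round pool 60/106 = 56.6% → the early-round pool
Overall: the in-state pool 286/574 = 49.8%, the early-round pool 439/1063 = 41.3% → the in-state pool
The early-round pool wins each department group but the in-state pool wins overall — the comparison reverses. The early-round pool's applicants skew toward Education, which has a lower base rate.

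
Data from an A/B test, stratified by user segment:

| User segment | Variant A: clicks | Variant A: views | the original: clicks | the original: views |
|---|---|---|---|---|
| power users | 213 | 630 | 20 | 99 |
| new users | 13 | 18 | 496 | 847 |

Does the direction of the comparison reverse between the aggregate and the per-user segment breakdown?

Yes

Power users: Variant A 213/630 = 33.8%, the original 20/99 = 20.2% → Variant A
New users: Variant A 13/18 = 72.2%, the original 496/847 = 58.6% → Variant A
Overall: Variant A 226/648 = 34.9%, the original 516/946 = 54.5% → the original
Variant A wins each user group but the original wins overall — the comparison reverses. Variant A's views skew toward power users, which has a lower base rate.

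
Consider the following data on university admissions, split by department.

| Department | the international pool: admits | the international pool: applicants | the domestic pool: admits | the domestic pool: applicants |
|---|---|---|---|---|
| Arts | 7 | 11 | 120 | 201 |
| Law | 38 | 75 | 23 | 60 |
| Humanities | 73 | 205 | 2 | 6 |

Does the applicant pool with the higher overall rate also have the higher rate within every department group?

No

Arts: the international pool 7/11 = 63.6%, the domestic pool 120/201 = 59.7% → the international pool
Law: the international pool 38/75 = 50.7%, the domestic pool 23/60 = 38.3% → the international pool
Humanities: the international pool 73/205 = 35.6%, the domestic pool 2/6 = 33.3% → the international pool
Overall: the international pool 118/291 = 40.5%, the domestic pool 145/267 = 54.3% → the domestic pool
The international pool wins each department group but the domestic pool wins overall — the comparison reverses. The international pool's applicants skew toward Humanities, which has a lower base rate.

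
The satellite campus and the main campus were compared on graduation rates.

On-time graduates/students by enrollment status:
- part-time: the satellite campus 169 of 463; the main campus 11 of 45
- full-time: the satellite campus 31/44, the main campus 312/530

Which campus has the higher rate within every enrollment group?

the satellite campus

Part-time: the satellite campus 169/463 = 36.5%, the main campus 11/45 = 24.4% → the satellite campus
Full-time: the satellite campus 31/44 = 70.5%, the main campus 312/530 = 58.9% → the satellite campus
The satellite campus has the higher rate in both groups.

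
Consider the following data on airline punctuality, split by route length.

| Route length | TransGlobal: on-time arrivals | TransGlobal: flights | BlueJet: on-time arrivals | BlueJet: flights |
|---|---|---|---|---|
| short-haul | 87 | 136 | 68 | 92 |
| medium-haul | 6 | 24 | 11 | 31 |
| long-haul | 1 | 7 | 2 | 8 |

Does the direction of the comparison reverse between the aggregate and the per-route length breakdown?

No

Short-haul: TransGlobal 87/136 = 64.0%, BlueJet 68/92 = 73.9% → BlueJet
Medium-haul: TransGlobal 6/24 = 25.0%, BlueJet 11/31 = 35.5% → BlueJet
Long-haul: TransGlobal 1/7 = 14.3%, BlueJet 2/8 = 25.0% → BlueJet
Overall: TransGlobal 94/167 = 56.3%, BlueJet 81/131 = 61.8% → BlueJet
BlueJet wins overall and in every route group — no reversal.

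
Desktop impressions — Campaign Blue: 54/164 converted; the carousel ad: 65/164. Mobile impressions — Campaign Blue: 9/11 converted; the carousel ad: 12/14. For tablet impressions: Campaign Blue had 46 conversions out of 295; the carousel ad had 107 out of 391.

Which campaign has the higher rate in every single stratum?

the carousel ad

Desktop: Campaign Blue 54/164 = 32.9%, the carousel ad 65/164 = 39.6% → the carousel ad
Mobile: Campaign Blue 9/11 = 81.8%, the carousel ad 12/14 = 85.7% → the carousel ad
Tablet: Campaign Blue 46/295 = 15.6%, the carousel ad 107/391 = 27.4% → the carousel ad
The carousel ad has the higher rate in all 3 groups.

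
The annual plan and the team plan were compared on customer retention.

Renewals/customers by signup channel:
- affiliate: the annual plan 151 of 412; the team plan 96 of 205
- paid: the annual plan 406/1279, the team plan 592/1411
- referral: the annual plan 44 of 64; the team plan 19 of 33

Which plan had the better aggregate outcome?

the team plan

Affiliate: the annual plan 151/412 = 36.7%, the team plan 96/205 = 46.8% → the team plan
Paid: the annual plan 406/1279 = 31.7%, the team plan 592/1411 = 42.0% → the team plan
Referral: the annual plan 44/64 = 68.8%, the team plan 19/33 = 57.6% → the annual plan
Overall: the annual plan 601/1755 = 34.2%, the team plan 707/1649 = 42.9% → the team plan
(Neither sweeps every signup group, but the team plan has the higher pooled rate.)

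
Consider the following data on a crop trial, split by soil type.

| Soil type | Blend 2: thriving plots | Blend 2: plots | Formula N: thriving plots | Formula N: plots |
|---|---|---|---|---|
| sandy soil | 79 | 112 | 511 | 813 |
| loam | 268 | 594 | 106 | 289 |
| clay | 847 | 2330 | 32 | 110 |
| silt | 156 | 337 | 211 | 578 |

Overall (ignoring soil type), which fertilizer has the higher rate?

Formula N

Sandy soil: Blend 2 79/112 = 70.5%, Formula N 511/813 = 62.9% → Blend 2
Loam: Blend 2 268/594 = 45.1%, Formula N 106/289 = 36.7% → Blend 2
Clay: Blend 2 847/2330 = 36.4%, Formula N 32/110 = 29.1% → Blend 2
Silt: Blend 2 156/337 = 46.3%, Formula N 211/578 = 36.5% → Blend 2
Overall: Blend 2 1350/3373 = 40.0%, Formula N 860/1790 = 48.0% → Formula N
(Blend 2 wins every soil group but Formula N wins overall — Blend 2's plots skew toward the low-rate clay group.)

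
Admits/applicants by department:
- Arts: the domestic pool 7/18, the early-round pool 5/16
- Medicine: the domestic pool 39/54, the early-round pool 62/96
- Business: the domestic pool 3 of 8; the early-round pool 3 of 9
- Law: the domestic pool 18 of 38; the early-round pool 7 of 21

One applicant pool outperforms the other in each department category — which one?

Arts: the domestic pool 7/18 = 38.9%, the early-round pool 5/16 = 31.2% → the domestic pool
Medicine: the domestic pool 39/54 = 72.2%, the early-round pool 62/96 = 64.6% → the domestic pool
Business: the domestic pool 3/8 = 37.5%, the early-round pool 3/9 = 33.3% → the domestic pool
Law: the domestic pool 18/38 = 47.4%, the early-round pool 7/21 = 33.3% → the domestic pool
The domestic pool has the higher rate in all 4 groups.

the domestic pool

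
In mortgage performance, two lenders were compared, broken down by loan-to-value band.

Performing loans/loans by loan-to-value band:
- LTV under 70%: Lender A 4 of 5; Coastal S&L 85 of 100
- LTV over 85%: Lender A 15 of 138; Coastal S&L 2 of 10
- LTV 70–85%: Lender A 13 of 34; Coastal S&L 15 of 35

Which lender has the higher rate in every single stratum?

Coastal S&L

LTV under 70%: Lender A 4/5 = 80.0%, Coastal S&L 85/100 = 85.0% → Coastal S&L
LTV over 85%: Lender A 15/138 = 10.9%, Coastal S&L 2/10 = 20.0% → Coastal S&L
LTV 70–85%: Lender A 13/34 = 38.2%, Coastal S&L 15/35 = 42.9% → Coastal S&L
Coastal S&L has the higher rate in all 3 groups.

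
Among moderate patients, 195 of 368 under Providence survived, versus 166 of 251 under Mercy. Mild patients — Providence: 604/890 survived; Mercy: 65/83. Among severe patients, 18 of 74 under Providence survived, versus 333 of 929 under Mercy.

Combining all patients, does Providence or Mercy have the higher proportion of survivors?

Providence

Moderate: Providence 195/368 = 53.0%, Mercy 166/251 = 66.1% → Mercy
Mild: Providence 604/890 = 67.9%, Mercy 65/83 = 78.3% → Mercy
Severe: Providence 18/74 = 24.3%, Mercy 333/929 = 35.8% → Mercy
Overall: Providence 817/1332 = 61.3%, Mercy 564/1263 = 44.7% → Providence
(Mercy wins every case group but Providence wins overall — Mercy's patients skew toward the low-rate severe group.)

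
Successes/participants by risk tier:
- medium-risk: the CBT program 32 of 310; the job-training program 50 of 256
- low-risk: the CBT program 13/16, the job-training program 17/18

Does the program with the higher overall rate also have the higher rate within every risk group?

Medium-risk: the CBT program 32/310 = 10.3%, the job-training program 50/256 = 19.5% → the job-training program
Low-risk: the CBT program 13/16 = 81.2%, the job-training program 17/18 = 94.4% → the job-training program
Overall: the CBT program 45/326 = 13.8%, the job-training program 67/274 = 24.5% → the job-training program
The job-training program wins overall and in every risk group — no reversal.

Yes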